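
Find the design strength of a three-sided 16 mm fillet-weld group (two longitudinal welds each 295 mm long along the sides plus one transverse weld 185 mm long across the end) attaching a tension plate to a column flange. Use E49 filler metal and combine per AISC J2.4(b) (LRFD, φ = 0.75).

E49XX → F_EXX = 490 MPa.
t_e = 0.707 × 16 = 11.31 mm.
R_nwl = 0.6 × 490 × 11.31 × 590 × 10⁻³ = 1962 kN (longitudinal, 2 welds).
R_nwt = 0.6 × 490 × 11.31 × 185 × 10⁻³ = 615.3 kN (transverse, base value).
(i) R_nwl + R_nwt = 2577 kN; (ii) 0.85 R_nwl + 1.5 R_nwt = 2591 kN.
R_n = max = 2591 kN [governs: (ii)]; φR_n = 1943 kN.

φR_n ≈ 1940 kN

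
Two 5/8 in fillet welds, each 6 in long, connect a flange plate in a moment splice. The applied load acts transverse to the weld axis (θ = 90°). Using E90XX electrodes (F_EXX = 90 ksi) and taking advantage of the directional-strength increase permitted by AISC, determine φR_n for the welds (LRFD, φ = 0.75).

φR_n ≈ 322 kips

t_e = 0.707 × 0.625 = 0.4419 in; A_we = 0.4419 × 12 = 5.302 in².
Directional factor: 1.0 + 0.5 sin^1.5(90°) = 1.5.
F_nw = 0.6 × 90 × 1.5 = 81 ksi.
φR_n = 0.75 × 81 × 5.302 = 322.1 kips.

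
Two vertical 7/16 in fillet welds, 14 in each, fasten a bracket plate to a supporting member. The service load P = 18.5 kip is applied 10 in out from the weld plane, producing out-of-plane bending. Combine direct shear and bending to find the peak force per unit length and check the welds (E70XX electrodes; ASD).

f_max ≈ 2.91 kip/in; adequate

E70XX → F_EXX = 70 ksi.
L_w = 2 × 14 = 28 in; section modulus (unit throat) S = 2 × L²/6 = 65.33 in².
Direct shear f_v = P/L_w = 18.5/28 = 0.6607 kip/in.
Moment M = P × e = 18.5 × 10 = 185 kip·in; bending f_b = M/S = 2.832 kip/in.
f_max = √(f_v² + f_b²) = √(0.6607² + 2.832²) = 2.908 kip/in.
r_n/Ω = (1/2.0) × 0.6 × 70 × (0.707 × 0.4375) = 6.496 kip/in → adequate.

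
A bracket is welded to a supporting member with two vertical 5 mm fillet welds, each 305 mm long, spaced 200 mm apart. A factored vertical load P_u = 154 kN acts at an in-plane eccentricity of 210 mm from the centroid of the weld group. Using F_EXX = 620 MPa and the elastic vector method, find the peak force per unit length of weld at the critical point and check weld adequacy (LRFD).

Total weld length L_w = 610 mm. Treat welds as unit-width lines.
Polar moment about centroid: J = 2[d³/12 + d(b/2)²] = 2[305³/12 + 305×100²] = 10830000 mm³.
Direct shear f_v = P/L_w = 154×10³ / 610 = 252.5 N/mm (vertical).
Torsion M = P·e = 154×10³ × 210 = 32340000 N·mm.
Critical point at (x, y) = (100, 152.5) from centroid. f_tx = M·y/J = 455.4 N/mm; f_ty = M·x/J = 298.6 N/mm.
Resultant f_max = √[f_tx² + (f_v + f_ty)²] = √[455.4² + (252.5 + 298.6)²] = 714.9 N/mm.
Capacity per unit length: φr_n = 0.75 × 0.6 × 620 × (0.707 × 5) = 986.3 N/mm.
714.9 ≤ 986.3 → adequate.

f_max ≈ 715 N/mm; adequate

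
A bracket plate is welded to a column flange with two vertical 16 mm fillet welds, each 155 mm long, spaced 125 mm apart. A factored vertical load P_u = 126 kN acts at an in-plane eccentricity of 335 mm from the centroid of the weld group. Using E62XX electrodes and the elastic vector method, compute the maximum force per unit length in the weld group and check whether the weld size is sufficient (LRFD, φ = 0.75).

E62XX → F_EXX = 620 MPa.
Total weld length L_w = 310 mm. Treat welds as unit-width lines.
Polar moment about centroid: J = 2[d³/12 + d(b/2)²] = 2[155³/12 + 155×62.5²] = 1832000 mm³.
Direct shear f_v = P/L_w = 126×10³ / 310 = 406.5 N/mm (vertical).
Torsion M = P·e = 126×10³ × 335 = 42210000 N·mm.
Critical point at (x, y) = (62.5, 77.5) from centroid. f_tx = M·y/J = 1786 N/mm; f_ty = M·x/J = 1440 N/mm.
Resultant f_max = √[f_tx² + (f_v + f_ty)²] = √[1786² + (406.5 + 1440)²] = 2569 N/mm.
Capacity per unit length: φr_n = 0.75 × 0.6 × 620 × (0.707 × 16) = 3156 N/mm.
2569 ≤ 3156 → adequate.

f_max ≈ 2570 N/mm; adequate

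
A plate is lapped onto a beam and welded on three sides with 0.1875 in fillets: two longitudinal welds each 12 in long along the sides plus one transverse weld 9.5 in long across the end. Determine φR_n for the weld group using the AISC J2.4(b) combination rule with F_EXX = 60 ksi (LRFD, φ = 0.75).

φR_n ≈ 124 kip

t_e = 0.707 × 0.1875 = 0.1326 in.
R_nwl = 0.6 × 60 × 0.1326 × 24 = 114.5 kip (longitudinal, 2 welds).
R_nwt = 0.6 × 60 × 0.1326 × 9.5 = 45.34 kip (transverse, base value).
(i) R_nwl + R_nwt = 159.9 kip; (ii) 0.85 R_nwl + 1.5 R_nwt = 165.4 kip.
R_n = max = 165.4 kip [governs: (ii)]; φR_n = 124 kip.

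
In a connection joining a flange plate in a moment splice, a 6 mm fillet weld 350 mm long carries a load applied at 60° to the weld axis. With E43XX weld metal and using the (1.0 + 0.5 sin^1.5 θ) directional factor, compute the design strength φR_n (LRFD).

E43XX → F_EXX = 430 MPa.
t_e = 0.707 × 6 = 4.242 mm; A_we = 4.242 × 350 = 1485 mm².
Directional factor: 1.0 + 0.5 sin^1.5(60°) = 1.403.
F_nw = 0.6 × 430 × 1.403 = 362 MPa.
φR_n = 0.75 × 362 × 1485 × 10⁻³ = 403.1 kN.

φR_n ≈ 403 kN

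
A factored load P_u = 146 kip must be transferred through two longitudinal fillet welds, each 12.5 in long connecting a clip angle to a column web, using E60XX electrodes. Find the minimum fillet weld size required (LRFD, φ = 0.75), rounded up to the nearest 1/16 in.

E60XX → F_EXX = 60 ksi.
Total weld length L = 25 in.
Required throat t_e = P_u / (φ × 0.6 F_EXX × L) = 146 / (0.75 × 0.6 × 60 × 25) = 0.2163 in.
Required leg w = t_e / 0.707 = 0.3059 in → use 5/16 in.

w = 5/16 in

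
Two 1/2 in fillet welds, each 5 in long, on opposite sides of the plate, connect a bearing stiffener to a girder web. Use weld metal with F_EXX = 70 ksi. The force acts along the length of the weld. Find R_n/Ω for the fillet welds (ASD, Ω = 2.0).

Effective throat t_e = 0.707 × 0.5 = 0.3535 in.
Total length L = 10 in; A_we = 0.3535 × 10 = 3.535 in².
F_nw = 0.6 F_EXX = 0.6 × 70 = 42 ksi.
R_n = 42 × 3.535 = 148.5 kips; R_n/Ω = 148.5/2.0 = 74.23 kips.

R_n/Ω ≈ 74.2 kips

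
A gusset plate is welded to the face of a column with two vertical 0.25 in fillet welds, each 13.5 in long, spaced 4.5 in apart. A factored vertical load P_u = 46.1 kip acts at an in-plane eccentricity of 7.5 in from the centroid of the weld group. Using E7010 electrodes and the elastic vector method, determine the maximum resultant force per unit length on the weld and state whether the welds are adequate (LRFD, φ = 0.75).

f_max ≈ 5.29 kip/in; adequate

E70XX → F_EXX = 70 ksi.
Total weld length L_w = 27 in. Treat welds as unit-width lines.
Polar moment about centroid: J = 2[d³/12 + d(b/2)²] = 2[13.5³/12 + 13.5×2.25²] = 546.8 in³.
Direct shear f_v = P/L_w = 46.1 / 27 = 1.707 kip/in (vertical).
Torsion M = P·e = 46.1 × 7.5 = 345.75 kip·in.
Critical point at (x, y) = (2.25, 6.75) from centroid. f_tx = M·y/J = 4.269 kip/in; f_ty = M·x/J = 1.423 kip/in.
Resultant f_max = √[f_tx² + (f_v + f_ty)²] = √[4.269² + (1.707 + 1.423)²] = 5.293 kip/in.
Capacity per unit length: φr_n = 0.75 × 0.6 × 70 × (0.707 × 0.25) = 5.568 kip/in.
5.293 ≤ 5.568 → adequate.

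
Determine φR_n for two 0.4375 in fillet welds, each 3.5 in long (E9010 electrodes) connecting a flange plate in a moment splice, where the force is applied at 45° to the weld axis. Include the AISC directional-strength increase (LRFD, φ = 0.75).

φR_n ≈ 114 kips

E90XX → F_EXX = 90 ksi.
t_e = 0.707 × 0.4375 = 0.3093 in; A_we = 0.3093 × 7 = 2.165 in².
Directional factor: 1.0 + 0.5 sin^1.5(45°) = 1.297.
F_nw = 0.6 × 90 × 1.297 = 70.05 ksi.
φR_n = 0.75 × 70.05 × 2.165 = 113.8 kips.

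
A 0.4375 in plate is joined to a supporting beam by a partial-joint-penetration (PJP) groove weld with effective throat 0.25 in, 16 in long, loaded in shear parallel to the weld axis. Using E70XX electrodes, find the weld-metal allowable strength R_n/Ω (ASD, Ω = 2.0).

E70XX → F_EXX = 70 ksi.
Effective throat (given) t_e = 0.25 in.
A_we = 0.25 × 16 = 4 in².
F_nw = 0.6 F_EXX = 42 ksi.
R_n/Ω = (42 × 4) / 2.0 = 84 kip.

R_n/Ω ≈ 84 kip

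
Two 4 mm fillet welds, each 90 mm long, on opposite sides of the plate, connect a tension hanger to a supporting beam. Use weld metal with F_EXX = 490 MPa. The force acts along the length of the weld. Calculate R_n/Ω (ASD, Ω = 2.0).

Effective throat t_e = 0.707 × 4 = 2.828 mm.
Total length L = 180 mm; A_we = 2.828 × 180 = 509 mm².
F_nw = 0.6 F_EXX = 0.6 × 490 = 294 MPa.
R_n = 294 × 509 × 10⁻³ = 149.7 kN; R_n/Ω = 149.7/2.0 = 74.83 kN.

R_n/Ω ≈ 74.8 kN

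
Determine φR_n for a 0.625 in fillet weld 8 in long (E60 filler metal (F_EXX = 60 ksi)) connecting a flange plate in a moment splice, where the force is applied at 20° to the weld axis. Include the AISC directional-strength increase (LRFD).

φR_n ≈ 105 kip

t_e = 0.707 × 0.625 = 0.4419 in; A_we = 0.4419 × 8 = 3.535 in².
Directional factor: 1.0 + 0.5 sin^1.5(20°) = 1.1.
F_nw = 0.6 × 60 × 1.1 = 39.6 ksi.
φR_n = 0.75 × 39.6 × 3.535 = 105 kip.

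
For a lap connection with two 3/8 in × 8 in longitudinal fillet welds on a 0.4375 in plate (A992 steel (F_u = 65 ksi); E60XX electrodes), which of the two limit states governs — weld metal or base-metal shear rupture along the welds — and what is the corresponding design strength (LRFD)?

φR_n ≈ 115 kip (weld metal governs)

E60XX → F_EXX = 60 ksi.
t_e = 0.707 × 0.375 = 0.2651 in; L = 16 in.
Weld metal: φR_n = 0.75 × 0.6 × 60 × 0.2651 × 16 = 114.5 kip.
Base metal (shear rupture): φR_n = 0.75 × 0.6 × 65 × 0.4375 × 16 = 204.8 kip.
Governing: weld metal.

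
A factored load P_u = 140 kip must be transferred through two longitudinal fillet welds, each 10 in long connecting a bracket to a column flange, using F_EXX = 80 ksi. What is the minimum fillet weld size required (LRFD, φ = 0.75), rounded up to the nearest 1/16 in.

Total weld length L = 20 in.
Required throat t_e = P_u / (φ × 0.6 F_EXX × L) = 140 / (0.75 × 0.6 × 80 × 20) = 0.1944 in.
Required leg w = t_e / 0.707 = 0.275 in → use 5/16 in.

w = 5/16 in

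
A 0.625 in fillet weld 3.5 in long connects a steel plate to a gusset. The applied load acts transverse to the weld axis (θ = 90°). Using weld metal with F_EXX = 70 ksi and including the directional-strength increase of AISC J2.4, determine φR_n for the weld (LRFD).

φR_n ≈ 73.1 kips

t_e = 0.707 × 0.625 = 0.4419 in; A_we = 0.4419 × 3.5 = 1.547 in².
Directional factor: 1.0 + 0.5 sin^1.5(90°) = 1.5.
F_nw = 0.6 × 70 × 1.5 = 63 ksi.
φR_n = 0.75 × 63 × 1.547 = 73.08 kips.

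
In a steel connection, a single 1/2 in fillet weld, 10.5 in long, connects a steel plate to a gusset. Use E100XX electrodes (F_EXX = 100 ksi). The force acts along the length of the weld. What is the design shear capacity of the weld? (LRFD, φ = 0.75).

Effective throat t_e = 0.707 × 0.5 = 0.3535 in.
Total length L = 10.5 in; A_we = 0.3535 × 10.5 = 3.712 in².
F_nw = 0.6 F_EXX = 0.6 × 100 = 60 ksi.
φR_n = 0.75 × 60 × 3.712 = 167 kip.

φR_n ≈ 167 kip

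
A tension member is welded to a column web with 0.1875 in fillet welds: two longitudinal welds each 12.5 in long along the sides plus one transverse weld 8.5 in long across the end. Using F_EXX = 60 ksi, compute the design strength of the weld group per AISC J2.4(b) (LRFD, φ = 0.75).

t_e = 0.707 × 0.1875 = 0.1326 in.
R_nwl = 0.6 × 60 × 0.1326 × 25 = 119.3 kip (longitudinal, 2 welds).
R_nwt = 0.6 × 60 × 0.1326 × 8.5 = 40.56 kip (transverse, base value).
(i) R_nwl + R_nwt = 159.9 kip; (ii) 0.85 R_nwl + 1.5 R_nwt = 162.3 kip.
R_n = max = 162.3 kip [governs: (ii)]; φR_n = 121.7 kip.

φR_n ≈ 122 kip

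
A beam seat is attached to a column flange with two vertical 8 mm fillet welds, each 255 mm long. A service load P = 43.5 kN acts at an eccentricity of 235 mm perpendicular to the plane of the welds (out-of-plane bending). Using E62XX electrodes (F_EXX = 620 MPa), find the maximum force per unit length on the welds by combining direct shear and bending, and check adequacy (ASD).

f_max ≈ 479 N/mm; adequate

L_w = 2 × 255 = 510 mm; section modulus (unit throat) S = 2 × L²/6 = 21680 mm².
Direct shear f_v = P/L_w = 43.5×10³/510 = 85.29 N/mm.
Moment M = P × e = 43.5×10³ × 235 = 10222000 N·mm; bending f_b = M/S = 471.6 N/mm.
f_max = √(f_v² + f_b²) = √(85.29² + 471.6²) = 479.3 N/mm.
r_n/Ω = (1/2.0) × 0.6 × 620 × (0.707 × 8) = 1052 N/mm → adequate.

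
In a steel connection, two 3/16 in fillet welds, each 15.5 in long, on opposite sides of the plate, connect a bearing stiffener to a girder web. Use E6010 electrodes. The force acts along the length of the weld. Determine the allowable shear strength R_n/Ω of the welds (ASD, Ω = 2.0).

E60XX → F_EXX = 60 ksi.
Effective throat t_e = 0.707 × 0.1875 = 0.1326 in.
Total length L = 31 in; A_we = 0.1326 × 31 = 4.109 in².
F_nw = 0.6 F_EXX = 0.6 × 60 = 36 ksi.
R_n = 36 × 4.109 = 147.9 kips; R_n/Ω = 147.9/2.0 = 73.97 kips.

R_n/Ω ≈ 74 kips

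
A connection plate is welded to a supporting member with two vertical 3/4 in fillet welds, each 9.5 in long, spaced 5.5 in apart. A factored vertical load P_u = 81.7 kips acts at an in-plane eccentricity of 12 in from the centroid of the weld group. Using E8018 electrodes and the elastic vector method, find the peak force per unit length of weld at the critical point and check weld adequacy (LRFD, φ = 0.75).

f_max ≈ 21.3 kip/in; NOT adequate

E80XX → F_EXX = 80 ksi.
Total weld length L_w = 19 in. Treat welds as unit-width lines.
Polar moment about centroid: J = 2[d³/12 + d(b/2)²] = 2[9.5³/12 + 9.5×2.75²] = 286.6 in³.
Direct shear f_v = P/L_w = 81.7 / 19 = 4.3 kip/in (vertical).
Torsion M = P·e = 81.7 × 12 = 980.4 kip·in.
Critical point at (x, y) = (2.75, 4.75) from centroid. f_tx = M·y/J = 16.25 kip/in; f_ty = M·x/J = 9.408 kip/in.
Resultant f_max = √[f_tx² + (f_v + f_ty)²] = √[16.25² + (4.3 + 9.408)²] = 21.26 kip/in.
Capacity per unit length: φr_n = 0.75 × 0.6 × 80 × (0.707 × 0.75) = 19.09 kip/in.
21.26 > 19.09 → NOT adequate.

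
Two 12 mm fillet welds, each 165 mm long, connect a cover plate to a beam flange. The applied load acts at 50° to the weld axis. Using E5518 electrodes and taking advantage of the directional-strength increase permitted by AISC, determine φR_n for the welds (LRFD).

φR_n ≈ 925 kN

E55XX → F_EXX = 550 MPa.
t_e = 0.707 × 12 = 8.484 mm; A_we = 8.484 × 330 = 2800 mm².
Directional factor: 1.0 + 0.5 sin^1.5(50°) = 1.335.
F_nw = 0.6 × 550 × 1.335 = 440.6 MPa.
φR_n = 0.75 × 440.6 × 2800 × 10⁻³ = 925.2 kN.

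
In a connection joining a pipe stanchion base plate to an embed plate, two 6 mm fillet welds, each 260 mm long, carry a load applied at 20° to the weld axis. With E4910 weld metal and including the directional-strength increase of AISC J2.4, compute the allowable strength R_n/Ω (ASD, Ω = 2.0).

R_n/Ω ≈ 357 kN

E49XX → F_EXX = 490 MPa.
t_e = 0.707 × 6 = 4.242 mm; A_we = 4.242 × 520 = 2206 mm².
Directional factor: 1.0 + 0.5 sin^1.5(20°) = 1.1.
F_nw = 0.6 × 490 × 1.1 = 323.4 MPa.
R_n/Ω = (323.4 × 2206) / 2.0 × 10⁻³ = 356.7 kN.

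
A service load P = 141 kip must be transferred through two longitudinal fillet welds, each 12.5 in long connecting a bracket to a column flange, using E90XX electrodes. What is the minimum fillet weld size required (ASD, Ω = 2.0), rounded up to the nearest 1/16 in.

w = 5/16 in

E90XX → F_EXX = 90 ksi.
Total weld length L = 25 in.
Required throat t_e = P × Ω / (0.6 F_EXX × L) = 141 × 2.0 / (0.6 × 90 × 25) = 0.2089 in.
Required leg w = t_e / 0.707 = 0.2955 in → use 5/16 in.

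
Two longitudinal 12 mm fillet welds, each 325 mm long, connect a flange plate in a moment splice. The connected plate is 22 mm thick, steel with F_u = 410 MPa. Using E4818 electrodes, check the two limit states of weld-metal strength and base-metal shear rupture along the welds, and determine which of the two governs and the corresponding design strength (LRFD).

E48XX → F_EXX = 480 MPa.
t_e = 0.707 × 12 = 8.484 mm; L = 650 mm.
Weld metal: φR_n = 0.75 × 0.6 × 480 × 8.484 × 650 × 10⁻³ = 1191 kN.
Base metal (shear rupture): φR_n = 0.75 × 0.6 × 410 × 22 × 650 × 10⁻³ = 2638 kN.
Governing: weld metal.

φR_n ≈ 1190 kN (weld metal governs)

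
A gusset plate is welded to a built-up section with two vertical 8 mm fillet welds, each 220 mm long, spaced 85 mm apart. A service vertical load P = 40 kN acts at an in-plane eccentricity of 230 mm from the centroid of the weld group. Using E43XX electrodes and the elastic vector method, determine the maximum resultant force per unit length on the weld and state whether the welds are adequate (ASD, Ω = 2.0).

f_max ≈ 463 N/mm; adequate

E43XX → F_EXX = 430 MPa.
Total weld length L_w = 440 mm. Treat welds as unit-width lines.
Polar moment about centroid: J = 2[d³/12 + d(b/2)²] = 2[220³/12 + 220×42.5²] = 2569000 mm³.
Direct shear f_v = P/L_w = 40×10³ / 440 = 90.91 N/mm (vertical).
Torsion M = P·e = 40×10³ × 230 = 9200000 N·mm.
Critical point at (x, y) = (42.5, 110) from centroid. f_tx = M·y/J = 393.9 N/mm; f_ty = M·x/J = 152.2 N/mm.
Resultant f_max = √[f_tx² + (f_v + f_ty)²] = √[393.9² + (90.91 + 152.2)²] = 462.8 N/mm.
Capacity per unit length: r_n/Ω = (1/2.0) × 0.6 × 430 × (0.707 × 8) = 729.6 N/mm.
462.8 ≤ 729.6 → adequate.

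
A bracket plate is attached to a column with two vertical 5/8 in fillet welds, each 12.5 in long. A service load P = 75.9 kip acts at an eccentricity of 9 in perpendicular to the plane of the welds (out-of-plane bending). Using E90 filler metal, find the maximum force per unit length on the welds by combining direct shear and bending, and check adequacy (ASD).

f_max ≈ 13.5 kip/in; NOT adequate

E90XX → F_EXX = 90 ksi.
L_w = 2 × 12.5 = 25 in; section modulus (unit throat) S = 2 × L²/6 = 52.08 in².
Direct shear f_v = P/L_w = 75.9/25 = 3.036 kip/in.
Moment M = P × e = 75.9 × 9 = 683.1 kip·in; bending f_b = M/S = 13.12 kip/in.
f_max = √(f_v² + f_b²) = √(3.036² + 13.12²) = 13.46 kip/in.
r_n/Ω = (1/2.0) × 0.6 × 90 × (0.707 × 0.625) = 11.93 kip/in → NOT adequate.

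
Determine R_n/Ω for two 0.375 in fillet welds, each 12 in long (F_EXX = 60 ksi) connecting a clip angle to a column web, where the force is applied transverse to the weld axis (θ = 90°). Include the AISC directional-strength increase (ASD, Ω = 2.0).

R_n/Ω ≈ 172 kip

t_e = 0.707 × 0.375 = 0.2651 in; A_we = 0.2651 × 24 = 6.363 in².
Directional factor: 1.0 + 0.5 sin^1.5(90°) = 1.5.
F_nw = 0.6 × 60 × 1.5 = 54 ksi.
R_n/Ω = (54 × 6.363) / 2.0 = 171.8 kip.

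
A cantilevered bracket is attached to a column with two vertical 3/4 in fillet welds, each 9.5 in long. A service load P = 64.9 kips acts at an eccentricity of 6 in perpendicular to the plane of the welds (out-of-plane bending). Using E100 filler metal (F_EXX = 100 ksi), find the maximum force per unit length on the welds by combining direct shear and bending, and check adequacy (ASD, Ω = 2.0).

f_max ≈ 13.4 kip/in; adequate

L_w = 2 × 9.5 = 19 in; section modulus (unit throat) S = 2 × L²/6 = 30.08 in².
Direct shear f_v = P/L_w = 64.9/19 = 3.416 kip/in.
Moment M = P × e = 64.9 × 6 = 389.4 kip·in; bending f_b = M/S = 12.94 kip/in.
f_max = √(f_v² + f_b²) = √(3.416² + 12.94²) = 13.39 kip/in.
r_n/Ω = (1/2.0) × 0.6 × 100 × (0.707 × 0.75) = 15.91 kip/in → adequate.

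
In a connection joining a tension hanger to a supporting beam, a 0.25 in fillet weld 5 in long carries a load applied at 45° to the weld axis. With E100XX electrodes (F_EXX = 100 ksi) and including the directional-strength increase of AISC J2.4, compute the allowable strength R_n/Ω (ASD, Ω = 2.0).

t_e = 0.707 × 0.25 = 0.1767 in; A_we = 0.1767 × 5 = 0.8837 in².
Directional factor: 1.0 + 0.5 sin^1.5(45°) = 1.297.
F_nw = 0.6 × 100 × 1.297 = 77.84 ksi.
R_n/Ω = (77.84 × 0.8837) / 2.0 = 34.39 kips.

R_n/Ω ≈ 34.4 kips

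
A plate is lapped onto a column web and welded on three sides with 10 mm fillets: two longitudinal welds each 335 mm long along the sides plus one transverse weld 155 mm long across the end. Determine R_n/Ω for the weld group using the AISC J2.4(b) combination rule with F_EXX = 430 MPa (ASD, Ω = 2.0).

R_n/Ω ≈ 752 kN

t_e = 0.707 × 10 = 7.07 mm.
R_nwl = 0.6 × 430 × 7.07 × 670 × 10⁻³ = 1222 kN (longitudinal, 2 welds).
R_nwt = 0.6 × 430 × 7.07 × 155 × 10⁻³ = 282.7 kN (transverse, base value).
(i) R_nwl + R_nwt = 1505 kN; (ii) 0.85 R_nwl + 1.5 R_nwt = 1463 kN.
R_n = max = 1505 kN [governs: (i)]; R_n/Ω = 752.4 kN.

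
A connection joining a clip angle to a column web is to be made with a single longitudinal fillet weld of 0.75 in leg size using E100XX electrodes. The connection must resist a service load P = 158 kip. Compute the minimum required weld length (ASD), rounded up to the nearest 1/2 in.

L = 10 in

E100XX → F_EXX = 100 ksi.
Throat t_e = 0.707 × 0.75 = 0.5302 in.
r_n/Ω = (0.6 × 100 × 0.5302) / 2.0 = 15.91 kip/in.
L_req = P / (r_n/Ω) = 158 / 15.91 = 9.932 in total.
Round up → use L = 10 in.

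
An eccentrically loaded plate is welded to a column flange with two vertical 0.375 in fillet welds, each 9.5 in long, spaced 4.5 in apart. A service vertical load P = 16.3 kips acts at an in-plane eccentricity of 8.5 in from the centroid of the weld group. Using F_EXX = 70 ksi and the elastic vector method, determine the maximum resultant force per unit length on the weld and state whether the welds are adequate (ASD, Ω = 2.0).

Total weld length L_w = 19 in. Treat welds as unit-width lines.
Polar moment about centroid: J = 2[d³/12 + d(b/2)²] = 2[9.5³/12 + 9.5×2.25²] = 239.1 in³.
Direct shear f_v = P/L_w = 16.3 / 19 = 0.8579 kip/in (vertical).
Torsion M = P·e = 16.3 × 8.5 = 138.55 kip·in.
Critical point at (x, y) = (2.25, 4.75) from centroid. f_tx = M·y/J = 2.753 kip/in; f_ty = M·x/J = 1.304 kip/in.
Resultant f_max = √[f_tx² + (f_v + f_ty)²] = √[2.753² + (0.8579 + 1.304)²] = 3.5 kip/in.
Capacity per unit length: r_n/Ω = (1/2.0) × 0.6 × 70 × (0.707 × 0.375) = 5.568 kip/in.
3.5 ≤ 5.568 → adequate.

f_max ≈ 3.5 kip/in; adequate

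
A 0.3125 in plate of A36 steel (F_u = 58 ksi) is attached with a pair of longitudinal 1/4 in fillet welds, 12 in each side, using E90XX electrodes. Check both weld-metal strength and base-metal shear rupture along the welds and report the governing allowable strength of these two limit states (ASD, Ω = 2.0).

R_n/Ω ≈ 115 kip (weld metal governs)

E90XX → F_EXX = 90 ksi.
t_e = 0.707 × 0.25 = 0.1767 in; L = 24 in.
Weld metal: R_n/Ω = (1/2.0) × 0.6 × 90 × 0.1767 × 24 = 114.5 kip.
Base metal (shear rupture): R_n/Ω = (1/2.0) × 0.6 × 58 × 0.3125 × 24 = 130.5 kip.
Governing: weld metal.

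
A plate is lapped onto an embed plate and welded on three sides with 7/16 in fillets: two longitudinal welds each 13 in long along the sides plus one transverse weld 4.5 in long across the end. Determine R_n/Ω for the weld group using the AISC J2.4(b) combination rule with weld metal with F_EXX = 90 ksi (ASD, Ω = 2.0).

t_e = 0.707 × 0.4375 = 0.3093 in.
R_nwl = 0.6 × 90 × 0.3093 × 26 = 434.3 kip (longitudinal, 2 welds).
R_nwt = 0.6 × 90 × 0.3093 × 4.5 = 75.16 kip (transverse, base value).
(i) R_nwl + R_nwt = 509.4 kip; (ii) 0.85 R_nwl + 1.5 R_nwt = 481.9 kip.
R_n = max = 509.4 kip [governs: (i)]; R_n/Ω = 254.7 kip.

R_n/Ω ≈ 255 kip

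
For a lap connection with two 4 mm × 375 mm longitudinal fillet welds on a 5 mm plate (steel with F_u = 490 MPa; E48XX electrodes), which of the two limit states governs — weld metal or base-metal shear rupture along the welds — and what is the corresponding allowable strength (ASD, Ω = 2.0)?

E48XX → F_EXX = 480 MPa.
t_e = 0.707 × 4 = 2.828 mm; L = 750 mm.
Weld metal: R_n/Ω = (1/2.0) × 0.6 × 480 × 2.828 × 750 × 10⁻³ = 305.4 kN.
Base metal (shear rupture): R_n/Ω = (1/2.0) × 0.6 × 490 × 5 × 750 × 10⁻³ = 551.2 kN.
Governing: weld metal.

R_n/Ω ≈ 305 kN (weld metal governs)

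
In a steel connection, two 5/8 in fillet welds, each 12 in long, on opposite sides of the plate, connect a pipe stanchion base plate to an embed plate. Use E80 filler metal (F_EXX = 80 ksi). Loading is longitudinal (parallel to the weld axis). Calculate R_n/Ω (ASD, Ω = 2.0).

R_n/Ω ≈ 255 kips

Effective throat t_e = 0.707 × 0.625 = 0.4419 in.
Total length L = 24 in; A_we = 0.4419 × 24 = 10.6 in².
F_nw = 0.6 F_EXX = 0.6 × 80 = 48 ksi.
R_n = 48 × 10.6 = 509 kips; R_n/Ω = 509/2.0 = 254.5 kips.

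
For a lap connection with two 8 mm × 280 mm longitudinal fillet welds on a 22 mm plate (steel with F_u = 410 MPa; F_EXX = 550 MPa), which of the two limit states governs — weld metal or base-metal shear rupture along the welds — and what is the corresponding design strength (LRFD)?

t_e = 0.707 × 8 = 5.656 mm; L = 560 mm.
Weld metal: φR_n = 0.75 × 0.6 × 550 × 5.656 × 560 × 10⁻³ = 783.9 kN.
Base metal (shear rupture): φR_n = 0.75 × 0.6 × 410 × 22 × 560 × 10⁻³ = 2273 kN.
Governing: weld metal.

φR_n ≈ 784 kN (weld metal governs)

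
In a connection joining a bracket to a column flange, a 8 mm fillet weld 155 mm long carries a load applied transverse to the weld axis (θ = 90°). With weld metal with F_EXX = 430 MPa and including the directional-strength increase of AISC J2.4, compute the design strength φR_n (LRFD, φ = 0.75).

t_e = 0.707 × 8 = 5.656 mm; A_we = 5.656 × 155 = 876.7 mm².
Directional factor: 1.0 + 0.5 sin^1.5(90°) = 1.5.
F_nw = 0.6 × 430 × 1.5 = 387 MPa.
φR_n = 0.75 × 387 × 876.7 × 10⁻³ = 254.5 kN.

φR_n ≈ 254 kN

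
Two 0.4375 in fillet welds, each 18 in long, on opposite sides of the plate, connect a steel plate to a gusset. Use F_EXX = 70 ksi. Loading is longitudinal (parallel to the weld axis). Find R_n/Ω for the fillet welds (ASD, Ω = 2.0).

Effective throat t_e = 0.707 × 0.4375 = 0.3093 in.
Total length L = 36 in; A_we = 0.3093 × 36 = 11.14 in².
F_nw = 0.6 F_EXX = 0.6 × 70 = 42 ksi.
R_n = 42 × 11.14 = 467.7 kip; R_n/Ω = 467.7/2.0 = 233.8 kip.

R_n/Ω ≈ 234 kip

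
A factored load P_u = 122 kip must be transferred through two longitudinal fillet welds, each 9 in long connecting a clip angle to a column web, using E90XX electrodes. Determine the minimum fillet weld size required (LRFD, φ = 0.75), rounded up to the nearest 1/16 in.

E90XX → F_EXX = 90 ksi.
Total weld length L = 18 in.
Required throat t_e = P_u / (φ × 0.6 F_EXX × L) = 122 / (0.75 × 0.6 × 90 × 18) = 0.1674 in.
Required leg w = t_e / 0.707 = 0.2367 in → use 1/4 in.

w = 1/4 in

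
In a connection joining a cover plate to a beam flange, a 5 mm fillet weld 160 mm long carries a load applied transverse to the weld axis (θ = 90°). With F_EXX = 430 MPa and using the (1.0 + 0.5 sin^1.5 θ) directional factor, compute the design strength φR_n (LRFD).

t_e = 0.707 × 5 = 3.535 mm; A_we = 3.535 × 160 = 565.6 mm².
Directional factor: 1.0 + 0.5 sin^1.5(90°) = 1.5.
F_nw = 0.6 × 430 × 1.5 = 387 MPa.
φR_n = 0.75 × 387 × 565.6 × 10⁻³ = 164.2 kN.

φR_n ≈ 164 kN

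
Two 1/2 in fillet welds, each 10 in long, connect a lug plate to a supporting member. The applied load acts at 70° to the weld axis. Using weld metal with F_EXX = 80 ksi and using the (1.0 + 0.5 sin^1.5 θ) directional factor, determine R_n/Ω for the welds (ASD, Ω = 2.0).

t_e = 0.707 × 0.5 = 0.3535 in; A_we = 0.3535 × 20 = 7.07 in².
Directional factor: 1.0 + 0.5 sin^1.5(70°) = 1.455.
F_nw = 0.6 × 80 × 1.455 = 69.86 ksi.
R_n/Ω = (69.86 × 7.07) / 2.0 = 247 kips.

R_n/Ω ≈ 247 kips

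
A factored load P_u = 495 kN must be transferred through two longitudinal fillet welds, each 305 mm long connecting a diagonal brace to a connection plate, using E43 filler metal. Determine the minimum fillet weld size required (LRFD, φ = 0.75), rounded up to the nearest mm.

w = 6 mm

E43XX → F_EXX = 430 MPa.
Total weld length L = 610 mm.
Required throat t_e = P_u / (φ × 0.6 F_EXX × L) = 495 / (0.75 × 0.6 × 430 × 610 × 10⁻³) = 4.194 mm.
Required leg w = t_e / 0.707 = 5.932 mm → use 6 mm.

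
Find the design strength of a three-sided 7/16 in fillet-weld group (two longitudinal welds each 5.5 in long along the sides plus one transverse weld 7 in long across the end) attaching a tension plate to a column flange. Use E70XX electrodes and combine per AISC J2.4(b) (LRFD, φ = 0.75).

E70XX → F_EXX = 70 ksi.
t_e = 0.707 × 0.4375 = 0.3093 in.
R_nwl = 0.6 × 70 × 0.3093 × 11 = 142.9 kips (longitudinal, 2 welds).
R_nwt = 0.6 × 70 × 0.3093 × 7 = 90.94 kips (transverse, base value).
(i) R_nwl + R_nwt = 233.8 kips; (ii) 0.85 R_nwl + 1.5 R_nwt = 257.9 kips.
R_n = max = 257.9 kips [governs: (ii)]; φR_n = 193.4 kips.

φR_n ≈ 193 kips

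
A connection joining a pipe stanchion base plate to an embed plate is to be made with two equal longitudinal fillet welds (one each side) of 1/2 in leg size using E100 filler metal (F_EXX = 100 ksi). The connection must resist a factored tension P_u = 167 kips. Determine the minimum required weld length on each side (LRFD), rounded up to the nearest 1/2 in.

L = 5.5 in on each side

Throat t_e = 0.707 × 0.5 = 0.3535 in.
φr_n = 0.75 × 0.6 × 100 × 0.3535 = 15.91 kips/in.
L_req = P_u / φr_n = 167 / 15.91 = 10.5 in total.
Per side: 10.5 / 2 = 5.249 in.
Round up → use L = 5.5 in on each side.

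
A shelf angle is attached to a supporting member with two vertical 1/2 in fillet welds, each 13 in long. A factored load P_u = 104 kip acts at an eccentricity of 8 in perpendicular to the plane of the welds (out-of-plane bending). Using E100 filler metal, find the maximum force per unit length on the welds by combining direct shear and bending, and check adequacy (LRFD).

f_max ≈ 15.3 kip/in; adequate

E100XX → F_EXX = 100 ksi.
L_w = 2 × 13 = 26 in; section modulus (unit throat) S = 2 × L²/6 = 56.33 in².
Direct shear f_v = P/L_w = 104/26 = 4 kip/in.
Moment M = P × e = 104 × 8 = 832 kip·in; bending f_b = M/S = 14.77 kip/in.
f_max = √(f_v² + f_b²) = √(4² + 14.77²) = 15.3 kip/in.
φr_n = 0.75 × 0.6 × 100 × (0.707 × 0.5) = 15.91 kip/in → adequate.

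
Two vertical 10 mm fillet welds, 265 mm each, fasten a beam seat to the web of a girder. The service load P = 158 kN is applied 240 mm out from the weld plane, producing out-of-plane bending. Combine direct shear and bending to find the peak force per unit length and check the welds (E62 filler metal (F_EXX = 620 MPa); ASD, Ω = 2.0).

L_w = 2 × 265 = 530 mm; section modulus (unit throat) S = 2 × L²/6 = 23410 mm².
Direct shear f_v = P/L_w = 158×10³/530 = 298.1 N/mm.
Moment M = P × e = 158×10³ × 240 = 37920000 N·mm; bending f_b = M/S = 1620 N/mm.
f_max = √(f_v² + f_b²) = √(298.1² + 1620²) = 1647 N/mm.
r_n/Ω = (1/2.0) × 0.6 × 620 × (0.707 × 10) = 1315 N/mm → NOT adequate.

f_max ≈ 1650 N/mm; NOT adequate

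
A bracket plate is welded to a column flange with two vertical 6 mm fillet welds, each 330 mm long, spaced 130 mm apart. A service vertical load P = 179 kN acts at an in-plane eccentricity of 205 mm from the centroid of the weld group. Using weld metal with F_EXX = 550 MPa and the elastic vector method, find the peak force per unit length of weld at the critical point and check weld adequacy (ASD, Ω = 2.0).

f_max ≈ 878 N/mm; NOT adequate

Total weld length L_w = 660 mm. Treat welds as unit-width lines.
Polar moment about centroid: J = 2[d³/12 + d(b/2)²] = 2[330³/12 + 330×65²] = 8778000 mm³.
Direct shear f_v = P/L_w = 179×10³ / 660 = 271.2 N/mm (vertical).
Torsion M = P·e = 179×10³ × 205 = 36695000 N·mm.
Critical point at (x, y) = (65, 165) from centroid. f_tx = M·y/J = 689.8 N/mm; f_ty = M·x/J = 271.7 N/mm.
Resultant f_max = √[f_tx² + (f_v + f_ty)²] = √[689.8² + (271.2 + 271.7)²] = 877.8 N/mm.
Capacity per unit length: r_n/Ω = (1/2.0) × 0.6 × 550 × (0.707 × 6) = 699.9 N/mm.
877.8 > 699.9 → NOT adequate.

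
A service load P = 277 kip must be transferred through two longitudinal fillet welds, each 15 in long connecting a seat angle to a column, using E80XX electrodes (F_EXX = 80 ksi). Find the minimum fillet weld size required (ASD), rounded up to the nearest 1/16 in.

w = 9/16 in

Total weld length L = 30 in.
Required throat t_e = P × Ω / (0.6 F_EXX × L) = 277 × 2.0 / (0.6 × 80 × 30) = 0.3847 in.
Required leg w = t_e / 0.707 = 0.5442 in → use 9/16 in.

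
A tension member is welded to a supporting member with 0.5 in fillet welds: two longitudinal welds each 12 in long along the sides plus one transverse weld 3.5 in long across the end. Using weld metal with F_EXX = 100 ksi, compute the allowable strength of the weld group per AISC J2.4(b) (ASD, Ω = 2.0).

R_n/Ω ≈ 292 kips

t_e = 0.707 × 0.5 = 0.3535 in.
R_nwl = 0.6 × 100 × 0.3535 × 24 = 509 kips (longitudinal, 2 welds).
R_nwt = 0.6 × 100 × 0.3535 × 3.5 = 74.23 kips (transverse, base value).
(i) R_nwl + R_nwt = 583.3 kips; (ii) 0.85 R_nwl + 1.5 R_nwt = 544 kips.
R_n = max = 583.3 kips [governs: (i)]; R_n/Ω = 291.6 kips.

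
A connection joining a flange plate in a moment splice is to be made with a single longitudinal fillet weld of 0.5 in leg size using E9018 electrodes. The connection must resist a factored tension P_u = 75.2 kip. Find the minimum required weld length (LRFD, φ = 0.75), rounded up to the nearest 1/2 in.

E90XX → F_EXX = 90 ksi.
Throat t_e = 0.707 × 0.5 = 0.3535 in.
φr_n = 0.75 × 0.6 × 90 × 0.3535 = 14.32 kip/in.
L_req = P_u / φr_n = 75.2 / 14.32 = 5.253 in total.
Round up → use L = 5.5 in.

L = 5.5 in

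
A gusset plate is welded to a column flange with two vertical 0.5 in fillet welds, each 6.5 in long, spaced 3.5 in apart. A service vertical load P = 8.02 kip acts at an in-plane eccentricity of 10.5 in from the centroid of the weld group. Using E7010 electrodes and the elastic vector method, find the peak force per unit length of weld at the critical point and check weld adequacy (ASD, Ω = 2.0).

E70XX → F_EXX = 70 ksi.
Total weld length L_w = 13 in. Treat welds as unit-width lines.
Polar moment about centroid: J = 2[d³/12 + d(b/2)²] = 2[6.5³/12 + 6.5×1.75²] = 85.58 in³.
Direct shear f_v = P/L_w = 8.02 / 13 = 0.6169 kip/in (vertical).
Torsion M = P·e = 8.02 × 10.5 = 84.21 kip·in.
Critical point at (x, y) = (1.75, 3.25) from centroid. f_tx = M·y/J = 3.198 kip/in; f_ty = M·x/J = 1.722 kip/in.
Resultant f_max = √[f_tx² + (f_v + f_ty)²] = √[3.198² + (0.6169 + 1.722)²] = 3.962 kip/in.
Capacity per unit length: r_n/Ω = (1/2.0) × 0.6 × 70 × (0.707 × 0.5) = 7.423 kip/in.
3.962 ≤ 7.423 → adequate.

f_max ≈ 3.96 kip/in; adequate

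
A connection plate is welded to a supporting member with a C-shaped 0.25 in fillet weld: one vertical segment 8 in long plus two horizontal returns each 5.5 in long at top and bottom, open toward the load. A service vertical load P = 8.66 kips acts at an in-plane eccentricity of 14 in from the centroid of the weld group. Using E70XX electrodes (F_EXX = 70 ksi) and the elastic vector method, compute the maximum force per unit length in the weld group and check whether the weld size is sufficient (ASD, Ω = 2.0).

f_max ≈ 2.75 kip/in; adequate

Total weld length L_w = 19 in. Treat welds as unit-width lines.
Centroid: x̄ = 2×5.5×2.75 / 19 = 1.592 in from the vertical weld.
Polar moment about centroid: J = I_x + I_y = [8³/12 + 2×5.5×4²] + [8×1.592² + 2(5.5³/12 + 5.5×1.158²)] = 281.4 in³.
Direct shear f_v = P/L_w = 8.66 / 19 = 0.4558 kip/in (vertical).
Torsion M = P·e = 8.66 × 14 = 121.24 kip·in.
Critical point at (x, y) = (3.908, 4) from centroid. f_tx = M·y/J = 1.723 kip/in; f_ty = M·x/J = 1.684 kip/in.
Resultant f_max = √[f_tx² + (f_v + f_ty)²] = √[1.723² + (0.4558 + 1.684)²] = 2.747 kip/in.
Capacity per unit length: r_n/Ω = (1/2.0) × 0.6 × 70 × (0.707 × 0.25) = 3.712 kip/in.
2.747 ≤ 3.712 → adequate.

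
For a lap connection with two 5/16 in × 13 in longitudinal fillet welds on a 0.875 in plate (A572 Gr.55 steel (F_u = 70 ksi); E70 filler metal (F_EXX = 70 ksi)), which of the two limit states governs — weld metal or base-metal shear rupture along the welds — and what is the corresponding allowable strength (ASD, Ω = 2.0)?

t_e = 0.707 × 0.3125 = 0.2209 in; L = 26 in.
Weld metal: R_n/Ω = (1/2.0) × 0.6 × 70 × 0.2209 × 26 = 120.6 kip.
Base metal (shear rupture): R_n/Ω = (1/2.0) × 0.6 × 70 × 0.875 × 26 = 477.8 kip.
Governing: weld metal.

R_n/Ω ≈ 121 kip (weld metal governs)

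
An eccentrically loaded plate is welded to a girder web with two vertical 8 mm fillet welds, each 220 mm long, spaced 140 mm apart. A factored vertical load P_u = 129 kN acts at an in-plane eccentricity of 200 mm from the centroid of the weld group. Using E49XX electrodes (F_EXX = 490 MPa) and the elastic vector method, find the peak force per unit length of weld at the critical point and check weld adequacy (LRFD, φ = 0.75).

Total weld length L_w = 440 mm. Treat welds as unit-width lines.
Polar moment about centroid: J = 2[d³/12 + d(b/2)²] = 2[220³/12 + 220×70²] = 3931000 mm³.
Direct shear f_v = P/L_w = 129×10³ / 440 = 293.2 N/mm (vertical).
Torsion M = P·e = 129×10³ × 200 = 25800000 N·mm.
Critical point at (x, y) = (70, 110) from centroid. f_tx = M·y/J = 722 N/mm; f_ty = M·x/J = 459.5 N/mm.
Resultant f_max = √[f_tx² + (f_v + f_ty)²] = √[722² + (293.2 + 459.5)²] = 1043 N/mm.
Capacity per unit length: φr_n = 0.75 × 0.6 × 490 × (0.707 × 8) = 1247 N/mm.
1043 ≤ 1247 → adequate.

f_max ≈ 1040 N/mm; adequate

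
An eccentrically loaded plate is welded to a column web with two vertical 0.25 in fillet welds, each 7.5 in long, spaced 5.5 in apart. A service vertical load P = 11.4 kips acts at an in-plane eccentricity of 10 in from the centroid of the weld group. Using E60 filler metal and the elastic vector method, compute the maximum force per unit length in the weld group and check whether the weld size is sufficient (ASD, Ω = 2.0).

f_max ≈ 3.39 kip/in; NOT adequate

E60XX → F_EXX = 60 ksi.
Total weld length L_w = 15 in. Treat welds as unit-width lines.
Polar moment about centroid: J = 2[d³/12 + d(b/2)²] = 2[7.5³/12 + 7.5×2.75²] = 183.8 in³.
Direct shear f_v = P/L_w = 11.4 / 15 = 0.76 kip/in (vertical).
Torsion M = P·e = 11.4 × 10 = 114 kip·in.
Critical point at (x, y) = (2.75, 3.75) from centroid. f_tx = M·y/J = 2.327 kip/in; f_ty = M·x/J = 1.706 kip/in.
Resultant f_max = √[f_tx² + (f_v + f_ty)²] = √[2.327² + (0.76 + 1.706)²] = 3.39 kip/in.
Capacity per unit length: r_n/Ω = (1/2.0) × 0.6 × 60 × (0.707 × 0.25) = 3.181 kip/in.
3.39 > 3.181 → NOT adequate.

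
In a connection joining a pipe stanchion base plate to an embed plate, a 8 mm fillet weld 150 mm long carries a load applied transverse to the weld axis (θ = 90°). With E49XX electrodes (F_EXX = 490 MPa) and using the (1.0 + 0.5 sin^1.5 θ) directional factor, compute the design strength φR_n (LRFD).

t_e = 0.707 × 8 = 5.656 mm; A_we = 5.656 × 150 = 848.4 mm².
Directional factor: 1.0 + 0.5 sin^1.5(90°) = 1.5.
F_nw = 0.6 × 490 × 1.5 = 441 MPa.
φR_n = 0.75 × 441 × 848.4 × 10⁻³ = 280.6 kN.

φR_n ≈ 281 kN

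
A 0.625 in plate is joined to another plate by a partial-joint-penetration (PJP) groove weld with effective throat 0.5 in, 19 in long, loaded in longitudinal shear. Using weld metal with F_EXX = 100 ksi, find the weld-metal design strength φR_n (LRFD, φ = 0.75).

Effective throat (given) t_e = 0.5 in.
A_we = 0.5 × 19 = 9.5 in².
F_nw = 0.6 F_EXX = 60 ksi.
φR_n = 0.75 × 60 × 9.5 = 427.5 kips.

φR_n ≈ 428 kips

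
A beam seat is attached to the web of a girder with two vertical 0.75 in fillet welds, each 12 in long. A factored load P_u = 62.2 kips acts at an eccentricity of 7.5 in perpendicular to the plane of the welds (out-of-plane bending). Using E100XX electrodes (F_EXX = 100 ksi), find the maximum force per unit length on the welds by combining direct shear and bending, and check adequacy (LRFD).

f_max ≈ 10.1 kip/in; adequate

L_w = 2 × 12 = 24 in; section modulus (unit throat) S = 2 × L²/6 = 48 in².
Direct shear f_v = P/L_w = 62.2/24 = 2.592 kip/in.
Moment M = P × e = 62.2 × 7.5 = 466.5 kip·in; bending f_b = M/S = 9.719 kip/in.
f_max = √(f_v² + f_b²) = √(2.592² + 9.719²) = 10.06 kip/in.
φr_n = 0.75 × 0.6 × 100 × (0.707 × 0.75) = 23.86 kip/in → adequate.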